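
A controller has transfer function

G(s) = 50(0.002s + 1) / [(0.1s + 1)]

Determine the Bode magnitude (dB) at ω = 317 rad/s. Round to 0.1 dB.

At ω = 317 rad/s:
zero (1 + j317·0.002) = 1 + j0.634 → |·| ≈ 1.184, ∠ ≈ 32.37°
pole (1 + j317·0.1) = 1 + j31.7 → |·| ≈ 31.716, ∠ ≈ 88.19°
|G| = 50 · 1.184 / (31.716) ≈ 1.8666
Gain = 20 log₁₀(1.8666) ≈ 5.42 dB

5.4 dB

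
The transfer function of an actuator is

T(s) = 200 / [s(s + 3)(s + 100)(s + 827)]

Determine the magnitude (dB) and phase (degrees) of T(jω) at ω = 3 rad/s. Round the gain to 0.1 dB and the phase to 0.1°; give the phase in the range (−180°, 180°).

-74.4 dB, -136.9°

At s = jω = j3:
pole (s+3): 3 + j3 → |·| = √(3²+3²) = √18 ≈ 4.2426, ∠ = arctan(3/3) ≈ 45.00°
pole (s+100): 100 + j3 → |·| = √(100²+3²) = √10009 ≈ 100.04, ∠ = arctan(3/100) ≈ 1.72°
pole (s+827): 827 + j3 → |·| = √(827²+3²) = √683938 ≈ 827.01, ∠ = arctan(3/827) ≈ 0.21°
pole at origin: |s| = 3, ∠ = 90.00° (in denominator)
|T| = 200 / 1.053e+06 ≈ 0.00018993
Gain = 20 log₁₀(0.00018993) ≈ -74.43 dB
∠T = 0.00° − 136.93° = -136.93°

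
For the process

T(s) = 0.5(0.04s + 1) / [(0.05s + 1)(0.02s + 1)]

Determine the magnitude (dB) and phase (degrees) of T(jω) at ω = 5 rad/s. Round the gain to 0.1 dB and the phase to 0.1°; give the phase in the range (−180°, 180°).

-6.2 dB, -8.4°

At ω = 5 rad/s:
zero (1 + j5·0.04) = 1 + j0.2 → |·| ≈ 1.0198, ∠ ≈ 11.31°
pole (1 + j5·0.05) = 1 + j0.25 → |·| ≈ 1.0308, ∠ ≈ 14.04°
pole (1 + j5·0.02) = 1 + j0.1 → |·| ≈ 1.005, ∠ ≈ 5.71°
|T| = 0.5 · 1.0198 / (1.0308 · 1.005) ≈ 0.4922
Gain = 20 log₁₀(0.4922) ≈ -6.16 dB
∠T = (11.31°) − (14.04° + 5.71°) = -8.44°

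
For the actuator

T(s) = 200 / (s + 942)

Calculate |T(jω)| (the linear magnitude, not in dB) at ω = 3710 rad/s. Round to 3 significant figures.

0.0523

At s = jω = j3710:
pole (s+942): 942 + j3710 → |·| = √(942²+3710²) = √14651464 ≈ 3827.7, ∠ = arctan(3710/942) ≈ 75.75°
|T| = 200 / 3827.7 ≈ 0.052251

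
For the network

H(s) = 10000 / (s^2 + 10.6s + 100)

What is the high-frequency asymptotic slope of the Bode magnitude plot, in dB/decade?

Each pole contributes −20 dB/decade at high frequency; each zero contributes +20 dB/decade.
Net: 0 zero(s) − 2 pole(s) → -40 dB/decade.

-40 dB/decade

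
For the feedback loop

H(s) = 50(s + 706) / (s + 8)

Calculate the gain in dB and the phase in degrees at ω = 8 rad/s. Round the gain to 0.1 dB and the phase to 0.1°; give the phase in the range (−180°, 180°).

69.9 dB, -44.4°

At s = jω = j8:
zero (s+706): 706 + j8 → |·| = √(706²+8²) = √498500 ≈ 706.05, ∠ = arctan(8/706) ≈ 0.65°
pole (s+8): 8 + j8 → |·| = √(8²+8²) = √128 ≈ 11.314, ∠ = arctan(8/8) ≈ 45.00°
|H| = 50 · 706.05 / 11.314 ≈ 3120.2
Gain = 20 log₁₀(3120.2) ≈ 69.88 dB
∠H = 0.65° − 45.00° = -44.35°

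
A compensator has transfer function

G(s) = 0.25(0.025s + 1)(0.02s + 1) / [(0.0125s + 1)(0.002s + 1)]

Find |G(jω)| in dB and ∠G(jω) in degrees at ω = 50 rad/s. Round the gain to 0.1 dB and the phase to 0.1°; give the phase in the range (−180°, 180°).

-6.4 dB, 58.6°

At ω = 50 rad/s:
zero (1 + j50·0.025) = 1 + j1.25 → |·| ≈ 1.6008, ∠ ≈ 51.34°
zero (1 + j50·0.02) = 1 + j1 → |·| ≈ 1.4142, ∠ ≈ 45.00°
pole (1 + j50·0.0125) = 1 + j0.625 → |·| ≈ 1.1792, ∠ ≈ 32.01°
pole (1 + j50·0.002) = 1 + j0.1 → |·| ≈ 1.005, ∠ ≈ 5.71°
|G| = 0.25 · 1.6008 · 1.4142 / (1.1792 · 1.005) ≈ 0.47757
Gain = 20 log₁₀(0.47757) ≈ -6.42 dB
∠G = (51.34° + 45.00°) − (32.01° + 5.71°) = 58.62°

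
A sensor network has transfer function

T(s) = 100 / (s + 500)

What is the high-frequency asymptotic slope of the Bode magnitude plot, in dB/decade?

Each pole contributes −20 dB/decade at high frequency; each zero contributes +20 dB/decade.
Net: 0 zero(s) − 1 pole(s) → -20 dB/decade.

-20 dB/decade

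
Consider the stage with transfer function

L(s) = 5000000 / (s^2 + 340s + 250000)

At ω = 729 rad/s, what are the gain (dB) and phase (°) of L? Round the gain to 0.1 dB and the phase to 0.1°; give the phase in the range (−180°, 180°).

22.5 dB, -138.6°

At s = jω = j729:
quadratic: (j729)² + 340·j729 + 250000 = -281441 + j247860 → |·| ≈ 3.7502e+05, ∠ ≈ 138.63°
|L| = 5000000 / 3.7502e+05 ≈ 13.333
Gain = 20 log₁₀(13.333) ≈ 22.50 dB
∠L = 0.00° − 138.63° = -138.63°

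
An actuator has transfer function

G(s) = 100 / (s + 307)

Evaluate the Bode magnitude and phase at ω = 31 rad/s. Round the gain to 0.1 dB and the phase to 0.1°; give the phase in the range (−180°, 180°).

-9.8 dB, -5.8°

At s = jω = j31:
pole (s+307): 307 + j31 → |·| = √(307²+31²) = √95210 ≈ 308.56, ∠ = arctan(31/307) ≈ 5.77°
|G| = 100 / 308.56 ≈ 0.32409
Gain = 20 log₁₀(0.32409) ≈ -9.79 dB
∠G = 0.00° − 5.77° = -5.77°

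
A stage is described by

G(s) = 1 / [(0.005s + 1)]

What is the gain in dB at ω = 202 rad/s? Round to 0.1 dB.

-3.1 dB

At ω = 202 rad/s:
pole (1 + j202·0.005) = 1 + j1.01 → |·| ≈ 1.4213, ∠ ≈ 45.29°
|G| = 1 · 1 / (1.4213) ≈ 0.70358
Gain = 20 log₁₀(0.70358) ≈ -3.05 dB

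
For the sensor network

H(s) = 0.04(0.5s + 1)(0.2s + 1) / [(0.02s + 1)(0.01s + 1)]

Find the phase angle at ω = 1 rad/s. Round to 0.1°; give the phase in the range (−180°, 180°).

36.2°

At ω = 1 rad/s:
zero (1 + j1·0.5) = 1 + j0.5 → |·| ≈ 1.118, ∠ ≈ 26.57°
zero (1 + j1·0.2) = 1 + j0.2 → |·| ≈ 1.0198, ∠ ≈ 11.31°
pole (1 + j1·0.02) = 1 + j0.02 → |·| ≈ 1.0002, ∠ ≈ 1.15°
pole (1 + j1·0.01) = 1 + j0.01 → |·| ≈ 1, ∠ ≈ 0.57°
∠H = (26.57° + 11.31°) − (1.15° + 0.57°) = 36.16°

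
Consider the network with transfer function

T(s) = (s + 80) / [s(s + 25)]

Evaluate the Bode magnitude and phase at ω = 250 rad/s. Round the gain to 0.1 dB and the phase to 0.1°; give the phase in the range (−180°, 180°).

-47.6 dB, -102.0°

At s = jω = j250:
zero (s+80): 80 + j250 → |·| = √(80²+250²) = √68900 ≈ 262.49, ∠ = arctan(250/80) ≈ 72.26°
pole (s+25): 25 + j250 → |·| = √(25²+250²) = √63125 ≈ 251.25, ∠ = arctan(250/25) ≈ 84.29°
pole at origin: |s| = 250, ∠ = 90.00° (in denominator)
|T| = 1 · 262.49 / 62812 ≈ 0.004179
Gain = 20 log₁₀(0.004179) ≈ -47.58 dB
∠T = 72.26° − 174.29° = -102.03°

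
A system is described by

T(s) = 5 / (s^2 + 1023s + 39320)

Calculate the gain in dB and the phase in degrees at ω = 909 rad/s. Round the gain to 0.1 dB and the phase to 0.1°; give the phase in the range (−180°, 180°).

Substitute s = j909:
Numerator: 5 = 5 + j0
Denominator: (j909)^2 + 1023(j909) + 39320 = -786961 + j929907
|N| = √(5² + 0²) ≈ 5, ∠N ≈ 0.00°
|D| = √(786961² + 929907²) ≈ 1.2182e+06, ∠D ≈ 130.24°
|T| = 5 / 1.2182e+06 ≈ 4.1044e-06
Gain = 20 log₁₀(4.1044e-06) ≈ -107.74 dB
∠T = 0.00° − 130.24° = -130.24°

-107.7 dB, -130.2°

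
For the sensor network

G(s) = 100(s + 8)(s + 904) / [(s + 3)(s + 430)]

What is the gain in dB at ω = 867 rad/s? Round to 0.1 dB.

42.2 dB

At s = jω = j867:
zero (s+8): 8 + j867 → |·| = √(8²+867²) = √751753 ≈ 867.04, ∠ = arctan(867/8) ≈ 89.47°
zero (s+904): 904 + j867 → |·| = √(904²+867²) = √1568905 ≈ 1252.6, ∠ = arctan(867/904) ≈ 43.80°
pole (s+3): 3 + j867 → |·| = √(3²+867²) = √751698 ≈ 867.01, ∠ = arctan(867/3) ≈ 89.80°
pole (s+430): 430 + j867 → |·| = √(430²+867²) = √936589 ≈ 967.78, ∠ = arctan(867/430) ≈ 63.62°
|G| = 100 · 1.0861e+06 / 8.3907e+05 ≈ 129.44
Gain = 20 log₁₀(129.44) ≈ 42.24 dB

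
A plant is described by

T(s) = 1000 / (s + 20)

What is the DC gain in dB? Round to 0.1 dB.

34.0 dB

T(0) = 1000 / (20) = 50
20 log₁₀(50) ≈ 33.98 dB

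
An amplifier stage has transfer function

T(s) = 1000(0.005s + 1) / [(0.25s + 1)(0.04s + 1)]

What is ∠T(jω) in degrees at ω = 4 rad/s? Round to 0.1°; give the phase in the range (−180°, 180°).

At ω = 4 rad/s:
zero (1 + j4·0.005) = 1 + j0.02 → |·| ≈ 1.0002, ∠ ≈ 1.15°
pole (1 + j4·0.25) = 1 + j1 → |·| ≈ 1.4142, ∠ ≈ 45.00°
pole (1 + j4·0.04) = 1 + j0.16 → |·| ≈ 1.0127, ∠ ≈ 9.09°
∠T = (1.15°) − (45.00° + 9.09°) = -52.94°

-52.9°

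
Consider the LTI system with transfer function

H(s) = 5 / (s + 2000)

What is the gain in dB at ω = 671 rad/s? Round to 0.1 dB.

At s = jω = j671:
pole (s+2000): 2000 + j671 → |·| = √(2000²+671²) = √4450241 ≈ 2109.6, ∠ = arctan(671/2000) ≈ 18.55°
|H| = 5 / 2109.6 ≈ 0.0023701
Gain = 20 log₁₀(0.0023701) ≈ -52.50 dB

-52.5 dB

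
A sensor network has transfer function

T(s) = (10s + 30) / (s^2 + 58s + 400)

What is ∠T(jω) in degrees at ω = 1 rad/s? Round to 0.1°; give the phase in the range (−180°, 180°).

10.2°

Substitute s = j1:
Numerator: 10(j1) + 30 = 30 + j10
Denominator: (j1)^2 + 58(j1) + 400 = 399 + j58
|N| = √(30² + 10²) ≈ 31.623, ∠N ≈ 18.43°
|D| = √(399² + 58²) ≈ 403.19, ∠D ≈ 8.27°
∠T = 18.43° − 8.27° = 10.16°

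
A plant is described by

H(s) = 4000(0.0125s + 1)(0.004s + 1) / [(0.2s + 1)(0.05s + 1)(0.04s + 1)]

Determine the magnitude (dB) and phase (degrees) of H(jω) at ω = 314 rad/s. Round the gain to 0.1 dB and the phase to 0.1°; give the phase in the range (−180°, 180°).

At ω = 314 rad/s:
zero (1 + j314·0.0125) = 1 + j3.925 → |·| ≈ 4.0504, ∠ ≈ 75.71°
zero (1 + j314·0.004) = 1 + j1.256 → |·| ≈ 1.6055, ∠ ≈ 51.47°
pole (1 + j314·0.2) = 1 + j62.8 → |·| ≈ 62.808, ∠ ≈ 89.09°
pole (1 + j314·0.05) = 1 + j15.7 → |·| ≈ 15.732, ∠ ≈ 86.36°
pole (1 + j314·0.04) = 1 + j12.56 → |·| ≈ 12.6, ∠ ≈ 85.45°
|H| = 4000 · 4.0504 · 1.6055 / (62.808 · 15.732 · 12.6) ≈ 2.0893
Gain = 20 log₁₀(2.0893) ≈ 6.40 dB
∠H = (75.71° + 51.47°) − (89.09° + 86.36° + 85.45°) = -133.72°

6.4 dB, -133.7°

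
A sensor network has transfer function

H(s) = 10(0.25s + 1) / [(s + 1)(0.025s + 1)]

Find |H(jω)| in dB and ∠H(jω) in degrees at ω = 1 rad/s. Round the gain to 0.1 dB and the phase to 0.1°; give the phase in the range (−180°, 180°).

At ω = 1 rad/s:
zero (1 + j1·0.25) = 1 + j0.25 → |·| ≈ 1.0308, ∠ ≈ 14.04°
pole (1 + j1·1) = 1 + j1 → |·| ≈ 1.4142, ∠ ≈ 45.00°
pole (1 + j1·0.025) = 1 + j0.025 → |·| ≈ 1.0003, ∠ ≈ 1.43°
|H| = 10 · 1.0308 / (1.4142 · 1.0003) ≈ 7.2867
Gain = 20 log₁₀(7.2867) ≈ 17.25 dB
∠H = (14.04°) − (45.00° + 1.43°) = -32.39°

17.3 dB, -32.4°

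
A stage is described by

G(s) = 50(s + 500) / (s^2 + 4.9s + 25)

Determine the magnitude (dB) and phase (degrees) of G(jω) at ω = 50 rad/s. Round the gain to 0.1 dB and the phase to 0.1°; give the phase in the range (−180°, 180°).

At s = jω = j50:
zero (s+500): 500 + j50 → |·| = √(500²+50²) = √252500 ≈ 502.49, ∠ = arctan(50/500) ≈ 5.71°
quadratic: (j50)² + 4.9·j50 + 25 = -2475 + j245 → |·| ≈ 2487.1, ∠ ≈ 174.35°
|G| = 50 · 502.49 / 2487.1 ≈ 10.102
Gain = 20 log₁₀(10.102) ≈ 20.09 dB
∠G = 5.71° − 174.35° = -168.64°

20.1 dB, -168.6°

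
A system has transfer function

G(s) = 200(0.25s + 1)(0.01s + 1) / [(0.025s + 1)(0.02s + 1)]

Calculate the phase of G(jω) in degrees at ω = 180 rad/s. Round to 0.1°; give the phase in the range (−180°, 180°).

-2.3°

At ω = 180 rad/s:
zero (1 + j180·0.25) = 1 + j45 → |·| ≈ 45.011, ∠ ≈ 88.73°
zero (1 + j180·0.01) = 1 + j1.8 → |·| ≈ 2.0591, ∠ ≈ 60.95°
pole (1 + j180·0.025) = 1 + j4.5 → |·| ≈ 4.6098, ∠ ≈ 77.47°
pole (1 + j180·0.02) = 1 + j3.6 → |·| ≈ 3.7363, ∠ ≈ 74.48°
∠G = (88.73° + 60.95°) − (77.47° + 74.48°) = -2.27°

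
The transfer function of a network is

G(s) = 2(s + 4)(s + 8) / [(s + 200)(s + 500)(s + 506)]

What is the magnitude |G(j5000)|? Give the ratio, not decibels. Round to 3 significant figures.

0.000396

At s = jω = j5000:
zero (s+4): 4 + j5000 → |·| = √(4²+5000²) = √25000016 ≈ 5000, ∠ = arctan(5000/4) ≈ 89.95°
zero (s+8): 8 + j5000 → |·| = √(8²+5000²) = √25000064 ≈ 5000, ∠ = arctan(5000/8) ≈ 89.91°
pole (s+200): 200 + j5000 → |·| = √(200²+5000²) = √25040000 ≈ 5004, ∠ = arctan(5000/200) ≈ 87.71°
pole (s+500): 500 + j5000 → |·| = √(500²+5000²) = √25250000 ≈ 5024.9, ∠ = arctan(5000/500) ≈ 84.29°
pole (s+506): 506 + j5000 → |·| = √(506²+5000²) = √25256036 ≈ 5025.5, ∠ = arctan(5000/506) ≈ 84.22°
|G| = 2 · 2.5e+07 / 1.2636e+11 ≈ 0.00039569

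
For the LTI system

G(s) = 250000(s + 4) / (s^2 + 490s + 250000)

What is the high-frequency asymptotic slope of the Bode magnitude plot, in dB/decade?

Each pole contributes −20 dB/decade at high frequency; each zero contributes +20 dB/decade.
Net: 1 zero(s) − 2 pole(s) → -20 dB/decade.

-20 dB/decade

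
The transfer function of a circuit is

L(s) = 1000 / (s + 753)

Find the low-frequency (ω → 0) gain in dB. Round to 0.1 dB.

2.5 dB

L(0) = 1000 / (753) ≈ 1.328
20 log₁₀(1.328) ≈ 2.46 dB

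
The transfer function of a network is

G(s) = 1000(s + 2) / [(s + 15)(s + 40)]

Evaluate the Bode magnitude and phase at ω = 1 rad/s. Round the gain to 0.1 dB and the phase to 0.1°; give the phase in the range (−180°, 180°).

11.4 dB, 21.3°

At s = jω = j1:
zero (s+2): 2 + j1 → |·| = √(2²+1²) = √5 ≈ 2.2361, ∠ = arctan(1/2) ≈ 26.57°
pole (s+15): 15 + j1 → |·| = √(15²+1²) = √226 ≈ 15.033, ∠ = arctan(1/15) ≈ 3.81°
pole (s+40): 40 + j1 → |·| = √(40²+1²) = √1601 ≈ 40.012, ∠ = arctan(1/40) ≈ 1.43°
|G| = 1000 · 2.2361 / 601.5 ≈ 3.7175
Gain = 20 log₁₀(3.7175) ≈ 11.41 dB
∠G = 26.57° − 5.24° = 21.33°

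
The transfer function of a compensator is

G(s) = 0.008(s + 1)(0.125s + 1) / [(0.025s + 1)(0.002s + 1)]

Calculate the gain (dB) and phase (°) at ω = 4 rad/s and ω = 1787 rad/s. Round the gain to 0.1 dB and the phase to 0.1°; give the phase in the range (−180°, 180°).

ω = 4: -28.7 dB, 96.4°; ω = 1787: 25.7 dB, 16.6°

At ω = 4 rad/s:
zero (1 + j4·1) = 1 + j4 → |·| ≈ 4.1231, ∠ ≈ 75.96°
zero (1 + j4·0.125) = 1 + j0.5 → |·| ≈ 1.118, ∠ ≈ 26.57°
pole (1 + j4·0.025) = 1 + j0.1 → |·| ≈ 1.005, ∠ ≈ 5.71°
pole (1 + j4·0.002) = 1 + j0.008 → |·| ≈ 1, ∠ ≈ 0.46°
|G| = 0.008 · 4.1231 · 1.118 / (1.005 · 1) ≈ 0.036694
Gain = 20 log₁₀(0.036694) ≈ -28.71 dB
∠G = (75.96° + 26.57°) − (5.71° + 0.46°) = 96.36°

At ω = 1787 rad/s:
zero (1 + j1787·1) = 1 + j1787 → |·| ≈ 1787, ∠ ≈ 89.97°
zero (1 + j1787·0.125) = 1 + j223.375 → |·| ≈ 223.38, ∠ ≈ 89.74°
pole (1 + j1787·0.025) = 1 + j44.675 → |·| ≈ 44.686, ∠ ≈ 88.72°
pole (1 + j1787·0.002) = 1 + j3.574 → |·| ≈ 3.7113, ∠ ≈ 74.37°
|G| = 0.008 · 1787 · 223.38 / (44.686 · 3.7113) ≈ 19.256
Gain = 20 log₁₀(19.256) ≈ 25.69 dB
∠G = (89.97° + 89.74°) − (88.72° + 74.37°) = 16.62°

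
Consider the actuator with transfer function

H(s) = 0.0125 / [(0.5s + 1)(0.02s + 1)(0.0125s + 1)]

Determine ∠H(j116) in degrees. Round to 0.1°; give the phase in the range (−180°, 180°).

148.9°

At ω = 116 rad/s:
pole (1 + j116·0.5) = 1 + j58 → |·| ≈ 58.009, ∠ ≈ 89.01°
pole (1 + j116·0.02) = 1 + j2.32 → |·| ≈ 2.5263, ∠ ≈ 66.68°
pole (1 + j116·0.0125) = 1 + j1.45 → |·| ≈ 1.7614, ∠ ≈ 55.41°
∠H = (0°) − (89.01° + 66.68° + 55.41°) = -211.10° ≡ 148.90° (principal value)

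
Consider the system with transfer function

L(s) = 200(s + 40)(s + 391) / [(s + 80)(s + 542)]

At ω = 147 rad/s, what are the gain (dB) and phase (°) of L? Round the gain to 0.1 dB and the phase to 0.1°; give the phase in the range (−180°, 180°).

At s = jω = j147:
zero (s+40): 40 + j147 → |·| = √(40²+147²) = √23209 ≈ 152.35, ∠ = arctan(147/40) ≈ 74.78°
zero (s+391): 391 + j147 → |·| = √(391²+147²) = √174490 ≈ 417.72, ∠ = arctan(147/391) ≈ 20.60°
pole (s+80): 80 + j147 → |·| = √(80²+147²) = √28009 ≈ 167.36, ∠ = arctan(147/80) ≈ 61.44°
pole (s+542): 542 + j147 → |·| = √(542²+147²) = √315373 ≈ 561.58, ∠ = arctan(147/542) ≈ 15.17°
|L| = 200 · 63640 / 93986 ≈ 135.42
Gain = 20 log₁₀(135.42) ≈ 42.63 dB
∠L = 95.38° − 76.61° = 18.77°

42.6 dB, 18.8°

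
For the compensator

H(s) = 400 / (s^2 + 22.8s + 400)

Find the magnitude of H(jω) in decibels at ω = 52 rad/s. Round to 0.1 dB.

-16.2 dB

At s = jω = j52:
quadratic: (j52)² + 22.8·j52 + 400 = -2304 + j1185.6 → |·| ≈ 2591.2, ∠ ≈ 152.77°
|H| = 400 / 2591.2 ≈ 0.15437
Gain = 20 log₁₀(0.15437) ≈ -16.23 dB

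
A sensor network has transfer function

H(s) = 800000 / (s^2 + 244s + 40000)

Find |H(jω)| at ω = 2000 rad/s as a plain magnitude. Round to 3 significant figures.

At s = jω = j2000:
quadratic: (j2000)² + 244·j2000 + 40000 = -3960000 + j488000 → |·| ≈ 3.99e+06, ∠ ≈ 172.97°
|H| = 800000 / 3.99e+06 ≈ 0.2005

0.201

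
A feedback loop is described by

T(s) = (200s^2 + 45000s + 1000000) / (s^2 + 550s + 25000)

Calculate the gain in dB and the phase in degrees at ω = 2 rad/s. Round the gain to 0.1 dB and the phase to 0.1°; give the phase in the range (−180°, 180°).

Substitute s = j2:
Numerator: 200(j2)^2 + 45000(j2) + 1000000 = 999200 + j90000
Denominator: (j2)^2 + 550(j2) + 25000 = 24996 + j1100
|N| = √(999200² + 90000²) ≈ 1.0032e+06, ∠N ≈ 5.15°
|D| = √(24996² + 1100²) ≈ 25020, ∠D ≈ 2.52°
|T| = 1.0032e+06 / 25020 ≈ 40.096
Gain = 20 log₁₀(40.096) ≈ 32.06 dB
∠T = 5.15° − 2.52° = 2.63°

32.1 dB, 2.6°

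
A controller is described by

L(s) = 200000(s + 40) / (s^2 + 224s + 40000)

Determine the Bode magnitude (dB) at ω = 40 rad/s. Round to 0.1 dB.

49.2 dB

At s = jω = j40:
zero (s+40): 40 + j40 → |·| = √(40²+40²) = √3200 ≈ 56.569, ∠ = arctan(40/40) ≈ 45.00°
quadratic: (j40)² + 224·j40 + 40000 = 38400 + j8960 → |·| ≈ 39431, ∠ ≈ 13.13°
|L| = 200000 · 56.569 / 39431 ≈ 286.93
Gain = 20 log₁₀(286.93) ≈ 49.16 dB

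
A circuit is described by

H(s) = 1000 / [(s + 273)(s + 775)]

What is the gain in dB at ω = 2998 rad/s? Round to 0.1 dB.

-79.4 dB

At s = jω = j2998:
pole (s+273): 273 + j2998 → |·| = √(273²+2998²) = √9062533 ≈ 3010.4, ∠ = arctan(2998/273) ≈ 84.80°
pole (s+775): 775 + j2998 → |·| = √(775²+2998²) = √9588629 ≈ 3096.6, ∠ = arctan(2998/775) ≈ 75.51°
|H| = 1000 / 9.322e+06 ≈ 0.00010727
Gain = 20 log₁₀(0.00010727) ≈ -79.39 dB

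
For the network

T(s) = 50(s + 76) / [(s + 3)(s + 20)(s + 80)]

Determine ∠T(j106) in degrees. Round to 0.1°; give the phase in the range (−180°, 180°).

At s = jω = j106:
zero (s+76): 76 + j106 → |·| = √(76²+106²) = √17012 ≈ 130.43, ∠ = arctan(106/76) ≈ 54.36°
pole (s+3): 3 + j106 → |·| = √(3²+106²) = √11245 ≈ 106.04, ∠ = arctan(106/3) ≈ 88.38°
pole (s+20): 20 + j106 → |·| = √(20²+106²) = √11636 ≈ 107.87, ∠ = arctan(106/20) ≈ 79.32°
pole (s+80): 80 + j106 → |·| = √(80²+106²) = √17636 ≈ 132.8, ∠ = arctan(106/80) ≈ 52.96°
∠T = 54.36° − 220.66° = -166.30°

-166.3°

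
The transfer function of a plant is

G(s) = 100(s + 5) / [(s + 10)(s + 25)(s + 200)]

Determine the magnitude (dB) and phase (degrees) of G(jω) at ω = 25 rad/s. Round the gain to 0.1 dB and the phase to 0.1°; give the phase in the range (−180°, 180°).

At s = jω = j25:
zero (s+5): 5 + j25 → |·| = √(5²+25²) = √650 ≈ 25.495, ∠ = arctan(25/5) ≈ 78.69°
pole (s+10): 10 + j25 → |·| = √(10²+25²) = √725 ≈ 26.926, ∠ = arctan(25/10) ≈ 68.20°
pole (s+25): 25 + j25 → |·| = √(25²+25²) = √1250 ≈ 35.355, ∠ = arctan(25/25) ≈ 45.00°
pole (s+200): 200 + j25 → |·| = √(200²+25²) = √40625 ≈ 201.56, ∠ = arctan(25/200) ≈ 7.13°
|G| = 100 · 25.495 / 1.9188e+05 ≈ 0.013287
Gain = 20 log₁₀(0.013287) ≈ -37.53 dB
∠G = 78.69° − 120.33° = -41.64°

-37.5 dB, -41.6°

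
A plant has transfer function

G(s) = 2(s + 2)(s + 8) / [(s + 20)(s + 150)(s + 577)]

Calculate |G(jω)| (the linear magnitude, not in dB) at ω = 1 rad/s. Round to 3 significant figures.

2.08e-05

At s = jω = j1:
zero (s+2): 2 + j1 → |·| = √(2²+1²) = √5 ≈ 2.2361, ∠ = arctan(1/2) ≈ 26.57°
zero (s+8): 8 + j1 → |·| = √(8²+1²) = √65 ≈ 8.0623, ∠ = arctan(1/8) ≈ 7.13°
pole (s+20): 20 + j1 → |·| = √(20²+1²) = √401 ≈ 20.025, ∠ = arctan(1/20) ≈ 2.86°
pole (s+150): 150 + j1 → |·| = √(150²+1²) = √22501 ≈ 150, ∠ = arctan(1/150) ≈ 0.38°
pole (s+577): 577 + j1 → |·| = √(577²+1²) = √332930 ≈ 577, ∠ = arctan(1/577) ≈ 0.10°
|G| = 2 · 18.028 / 1.7332e+06 ≈ 2.0803e-05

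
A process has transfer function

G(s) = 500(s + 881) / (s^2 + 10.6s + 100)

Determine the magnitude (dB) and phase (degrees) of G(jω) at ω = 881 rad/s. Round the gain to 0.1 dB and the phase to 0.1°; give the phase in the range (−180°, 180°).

-1.9 dB, -134.3°

At s = jω = j881:
zero (s+881): 881 + j881 → |·| = √(881²+881²) = √1552322 ≈ 1245.9, ∠ = arctan(881/881) ≈ 45.00°
quadratic: (j881)² + 10.6·j881 + 100 = -776061 + j9338.6 → |·| ≈ 7.7612e+05, ∠ ≈ 179.31°
|G| = 500 · 1245.9 / 7.7612e+05 ≈ 0.80265
Gain = 20 log₁₀(0.80265) ≈ -1.91 dB
∠G = 45.00° − 179.31° = -134.31°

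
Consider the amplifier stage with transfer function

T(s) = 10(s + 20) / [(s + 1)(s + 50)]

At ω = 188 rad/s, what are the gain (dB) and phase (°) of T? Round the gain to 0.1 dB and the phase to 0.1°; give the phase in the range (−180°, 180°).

At s = jω = j188:
zero (s+20): 20 + j188 → |·| = √(20²+188²) = √35744 ≈ 189.06, ∠ = arctan(188/20) ≈ 83.93°
pole (s+1): 1 + j188 → |·| = √(1²+188²) = √35345 ≈ 188, ∠ = arctan(188/1) ≈ 89.70°
pole (s+50): 50 + j188 → |·| = √(50²+188²) = √37844 ≈ 194.54, ∠ = arctan(188/50) ≈ 75.11°
|T| = 10 · 189.06 / 36574 ≈ 0.051692
Gain = 20 log₁₀(0.051692) ≈ -25.73 dB
∠T = 83.93° − 164.81° = -80.88°

-25.7 dB, -80.9°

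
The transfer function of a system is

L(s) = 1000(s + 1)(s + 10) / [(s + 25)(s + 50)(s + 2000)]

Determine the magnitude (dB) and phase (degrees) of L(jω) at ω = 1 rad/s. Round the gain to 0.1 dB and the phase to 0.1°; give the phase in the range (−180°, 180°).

-44.9 dB, 47.2°

At s = jω = j1:
zero (s+1): 1 + j1 → |·| = √(1²+1²) = √2 ≈ 1.4142, ∠ = arctan(1/1) ≈ 45.00°
zero (s+10): 10 + j1 → |·| = √(10²+1²) = √101 ≈ 10.05, ∠ = arctan(1/10) ≈ 5.71°
pole (s+25): 25 + j1 → |·| = √(25²+1²) = √626 ≈ 25.02, ∠ = arctan(1/25) ≈ 2.29°
pole (s+50): 50 + j1 → |·| = √(50²+1²) = √2501 ≈ 50.01, ∠ = arctan(1/50) ≈ 1.15°
pole (s+2000): 2000 + j1 → |·| = √(2000²+1²) = √4000001 ≈ 2000, ∠ = arctan(1/2000) ≈ 0.03°
|L| = 1000 · 14.213 / 2.5025e+06 ≈ 0.0056795
Gain = 20 log₁₀(0.0056795) ≈ -44.91 dB
∠L = 50.71° − 3.47° = 47.24°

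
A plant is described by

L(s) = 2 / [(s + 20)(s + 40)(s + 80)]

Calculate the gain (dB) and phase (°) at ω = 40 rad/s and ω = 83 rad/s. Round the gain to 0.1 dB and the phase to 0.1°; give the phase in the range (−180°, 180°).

ω = 40: -101.1 dB, -135.0°; ω = 83: -113.1 dB, 173.2°

At s = jω = j40:
pole (s+20): 20 + j40 → |·| = √(20²+40²) = √2000 ≈ 44.721, ∠ = arctan(40/20) ≈ 63.43°
pole (s+40): 40 + j40 → |·| = √(40²+40²) = √3200 ≈ 56.569, ∠ = arctan(40/40) ≈ 45.00°
pole (s+80): 80 + j40 → |·| = √(80²+40²) = √8000 ≈ 89.443, ∠ = arctan(40/80) ≈ 26.57°
|L| = 2 / 2.2627e+05 ≈ 8.839e-06
Gain = 20 log₁₀(8.839e-06) ≈ -101.07 dB
∠L = 0.00° − 135.00° = -135.00°

At s = jω = j83:
pole (s+20): 20 + j83 → |·| = √(20²+83²) = √7289 ≈ 85.376, ∠ = arctan(83/20) ≈ 76.45°
pole (s+40): 40 + j83 → |·| = √(40²+83²) = √8489 ≈ 92.136, ∠ = arctan(83/40) ≈ 64.27°
pole (s+80): 80 + j83 → |·| = √(80²+83²) = √13289 ≈ 115.28, ∠ = arctan(83/80) ≈ 46.05°
|L| = 2 / 9.0682e+05 ≈ 2.2055e-06
Gain = 20 log₁₀(2.2055e-06) ≈ -113.13 dB
∠L = 0.00° − 186.77° = -186.77° ≡ 173.23° (principal value)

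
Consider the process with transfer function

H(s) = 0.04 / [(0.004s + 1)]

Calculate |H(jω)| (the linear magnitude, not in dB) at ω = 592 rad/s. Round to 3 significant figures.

0.0156

At ω = 592 rad/s:
pole (1 + j592·0.004) = 1 + j2.368 → |·| ≈ 2.5705, ∠ ≈ 67.11°
|H| = 0.04 · 1 / (2.5705) ≈ 0.015561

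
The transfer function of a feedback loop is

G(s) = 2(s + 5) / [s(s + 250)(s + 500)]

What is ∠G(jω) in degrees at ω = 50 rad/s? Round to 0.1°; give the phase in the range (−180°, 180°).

At s = jω = j50:
zero (s+5): 5 + j50 → |·| = √(5²+50²) = √2525 ≈ 50.249, ∠ = arctan(50/5) ≈ 84.29°
pole (s+250): 250 + j50 → |·| = √(250²+50²) = √65000 ≈ 254.95, ∠ = arctan(50/250) ≈ 11.31°
pole (s+500): 500 + j50 → |·| = √(500²+50²) = √252500 ≈ 502.49, ∠ = arctan(50/500) ≈ 5.71°
pole at origin: |s| = 50, ∠ = 90.00° (in denominator)
∠G = 84.29° − 107.02° = -22.73°

-22.7°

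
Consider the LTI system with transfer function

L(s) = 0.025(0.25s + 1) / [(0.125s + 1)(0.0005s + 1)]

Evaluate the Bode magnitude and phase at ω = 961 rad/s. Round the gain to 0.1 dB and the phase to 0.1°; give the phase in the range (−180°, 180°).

At ω = 961 rad/s:
zero (1 + j961·0.25) = 1 + j240.25 → |·| ≈ 240.25, ∠ ≈ 89.76°
pole (1 + j961·0.125) = 1 + j120.125 → |·| ≈ 120.13, ∠ ≈ 89.52°
pole (1 + j961·0.0005) = 1 + j0.4805 → |·| ≈ 1.1095, ∠ ≈ 25.66°
|L| = 0.025 · 240.25 / (120.13 · 1.1095) ≈ 0.045063
Gain = 20 log₁₀(0.045063) ≈ -26.92 dB
∠L = (89.76°) − (89.52° + 25.66°) = -25.42°

-26.9 dB, -25.4°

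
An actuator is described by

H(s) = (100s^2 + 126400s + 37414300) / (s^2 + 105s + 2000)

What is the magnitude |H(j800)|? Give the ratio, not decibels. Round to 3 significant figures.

Substitute s = j800:
Numerator: 100(j800)^2 + 126400(j800) + 37414300 = -26585700 + j101120000
Denominator: (j800)^2 + 105(j800) + 2000 = -638000 + j84000
|N| = √(26585700² + 101120000²) ≈ 1.0456e+08, ∠N ≈ 104.73°
|D| = √(638000² + 84000²) ≈ 6.4351e+05, ∠D ≈ 172.50°
|H| = 1.0456e+08 / 6.4351e+05 ≈ 162.48

162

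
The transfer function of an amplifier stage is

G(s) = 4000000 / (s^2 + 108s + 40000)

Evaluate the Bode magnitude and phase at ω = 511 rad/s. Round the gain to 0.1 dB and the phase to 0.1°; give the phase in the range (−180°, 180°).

At s = jω = j511:
quadratic: (j511)² + 108·j511 + 40000 = -221121 + j55188 → |·| ≈ 2.279e+05, ∠ ≈ 165.99°
|G| = 4000000 / 2.279e+05 ≈ 17.552
Gain = 20 log₁₀(17.552) ≈ 24.89 dB
∠G = 0.00° − 165.99° = -165.99°

24.9 dB, -166.0°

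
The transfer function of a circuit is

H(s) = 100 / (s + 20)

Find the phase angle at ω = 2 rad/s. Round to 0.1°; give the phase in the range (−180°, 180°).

-5.7°

At s = jω = j2:
pole (s+20): 20 + j2 → |·| = √(20²+2²) = √404 ≈ 20.1, ∠ = arctan(2/20) ≈ 5.71°
∠H = 0.00° − 5.71° = -5.71°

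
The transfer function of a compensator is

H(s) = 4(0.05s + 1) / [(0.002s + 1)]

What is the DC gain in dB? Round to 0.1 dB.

12.0 dB

H(0) = 4 · 1 / 1 = 4
20 log₁₀(4) ≈ 12.04 dB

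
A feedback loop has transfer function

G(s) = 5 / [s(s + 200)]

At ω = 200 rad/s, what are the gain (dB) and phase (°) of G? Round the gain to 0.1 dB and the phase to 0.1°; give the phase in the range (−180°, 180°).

At s = jω = j200:
pole (s+200): 200 + j200 → |·| = √(200²+200²) = √80000 ≈ 282.84, ∠ = arctan(200/200) ≈ 45.00°
pole at origin: |s| = 200, ∠ = 90.00° (in denominator)
|G| = 5 / 56568 ≈ 8.8389e-05
Gain = 20 log₁₀(8.8389e-05) ≈ -81.07 dB
∠G = 0.00° − 135.00° = -135.00°

-81.1 dB, -135.0°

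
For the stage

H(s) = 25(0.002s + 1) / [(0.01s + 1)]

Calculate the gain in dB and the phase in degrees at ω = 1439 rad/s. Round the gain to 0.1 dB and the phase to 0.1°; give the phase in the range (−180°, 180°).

At ω = 1439 rad/s:
zero (1 + j1439·0.002) = 1 + j2.878 → |·| ≈ 3.0468, ∠ ≈ 70.84°
pole (1 + j1439·0.01) = 1 + j14.39 → |·| ≈ 14.425, ∠ ≈ 86.02°
|H| = 25 · 3.0468 / (14.425) ≈ 5.2804
Gain = 20 log₁₀(5.2804) ≈ 14.45 dB
∠H = (70.84°) − (86.02°) = -15.18°

14.5 dB, -15.2°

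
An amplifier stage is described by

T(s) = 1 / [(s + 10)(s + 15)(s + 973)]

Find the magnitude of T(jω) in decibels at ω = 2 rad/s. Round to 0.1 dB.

At s = jω = j2:
pole (s+10): 10 + j2 → |·| = √(10²+2²) = √104 ≈ 10.198, ∠ = arctan(2/10) ≈ 11.31°
pole (s+15): 15 + j2 → |·| = √(15²+2²) = √229 ≈ 15.133, ∠ = arctan(2/15) ≈ 7.59°
pole (s+973): 973 + j2 → |·| = √(973²+2²) = √946733 ≈ 973, ∠ = arctan(2/973) ≈ 0.12°
|T| = 1 / 1.5016e+05 ≈ 6.6596e-06
Gain = 20 log₁₀(6.6596e-06) ≈ -103.53 dB

-103.5 dB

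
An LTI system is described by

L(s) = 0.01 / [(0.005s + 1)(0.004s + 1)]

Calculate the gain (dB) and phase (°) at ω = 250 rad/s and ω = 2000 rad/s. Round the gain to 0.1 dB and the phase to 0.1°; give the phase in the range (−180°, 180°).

ω = 250: -47.1 dB, -96.3°; ω = 2000: -78.2 dB, -167.2°

At ω = 250 rad/s:
pole (1 + j250·0.005) = 1 + j1.25 → |·| ≈ 1.6008, ∠ ≈ 51.34°
pole (1 + j250·0.004) = 1 + j1 → |·| ≈ 1.4142, ∠ ≈ 45.00°
|L| = 0.01 · 1 / (1.6008 · 1.4142) ≈ 0.0044173
Gain = 20 log₁₀(0.0044173) ≈ -47.10 dB
∠L = (0°) − (51.34° + 45.00°) = -96.34°

At ω = 2000 rad/s:
pole (1 + j2000·0.005) = 1 + j10 → |·| ≈ 10.05, ∠ ≈ 84.29°
pole (1 + j2000·0.004) = 1 + j8 → |·| ≈ 8.0623, ∠ ≈ 82.87°
|L| = 0.01 · 1 / (10.05 · 8.0623) ≈ 0.00012342
Gain = 20 log₁₀(0.00012342) ≈ -78.17 dB
∠L = (0°) − (84.29° + 82.87°) = -167.16°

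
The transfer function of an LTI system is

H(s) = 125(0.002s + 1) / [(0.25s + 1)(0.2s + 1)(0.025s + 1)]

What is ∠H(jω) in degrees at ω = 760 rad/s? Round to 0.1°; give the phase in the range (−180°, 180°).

150.4°

At ω = 760 rad/s:
zero (1 + j760·0.002) = 1 + j1.52 → |·| ≈ 1.8195, ∠ ≈ 56.66°
pole (1 + j760·0.25) = 1 + j190 → |·| ≈ 190, ∠ ≈ 89.70°
pole (1 + j760·0.2) = 1 + j152 → |·| ≈ 152, ∠ ≈ 89.62°
pole (1 + j760·0.025) = 1 + j19 → |·| ≈ 19.026, ∠ ≈ 86.99°
∠H = (56.66°) − (89.70° + 89.62° + 86.99°) = -209.65° ≡ 150.35° (principal value)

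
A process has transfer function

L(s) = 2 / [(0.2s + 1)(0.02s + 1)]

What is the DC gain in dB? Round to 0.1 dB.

6.0 dB

L(0) = 2 · 1 / 1 = 2
20 log₁₀(2) ≈ 6.02 dB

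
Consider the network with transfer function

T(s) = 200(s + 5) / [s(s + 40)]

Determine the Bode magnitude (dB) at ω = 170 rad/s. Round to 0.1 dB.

1.2 dB

At s = jω = j170:
zero (s+5): 5 + j170 → |·| = √(5²+170²) = √28925 ≈ 170.07, ∠ = arctan(170/5) ≈ 88.32°
pole (s+40): 40 + j170 → |·| = √(40²+170²) = √30500 ≈ 174.64, ∠ = arctan(170/40) ≈ 76.76°
pole at origin: |s| = 170, ∠ = 90.00° (in denominator)
|T| = 200 · 170.07 / 29689 ≈ 1.1457
Gain = 20 log₁₀(1.1457) ≈ 1.18 dB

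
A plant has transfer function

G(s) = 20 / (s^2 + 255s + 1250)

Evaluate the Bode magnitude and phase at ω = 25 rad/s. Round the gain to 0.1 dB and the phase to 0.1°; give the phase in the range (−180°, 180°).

-50.1 dB, -84.4°

Substitute s = j25:
Numerator: 20 = 20 + j0
Denominator: (j25)^2 + 255(j25) + 1250 = 625 + j6375
|N| = √(20² + 0²) ≈ 20, ∠N ≈ 0.00°
|D| = √(625² + 6375²) ≈ 6405.6, ∠D ≈ 84.40°
|G| = 20 / 6405.6 ≈ 0.0031223
Gain = 20 log₁₀(0.0031223) ≈ -50.11 dB
∠G = 0.00° − 84.40° = -84.40°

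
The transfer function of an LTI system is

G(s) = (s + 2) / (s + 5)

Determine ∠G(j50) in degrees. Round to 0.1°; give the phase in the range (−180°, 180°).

3.4°

Substitute s = j50:
Numerator: (j50) + 2 = 2 + j50
Denominator: (j50) + 5 = 5 + j50
|N| = √(2² + 50²) ≈ 50.04, ∠N ≈ 87.71°
|D| = √(5² + 50²) ≈ 50.249, ∠D ≈ 84.29°
∠G = 87.71° − 84.29° = 3.42°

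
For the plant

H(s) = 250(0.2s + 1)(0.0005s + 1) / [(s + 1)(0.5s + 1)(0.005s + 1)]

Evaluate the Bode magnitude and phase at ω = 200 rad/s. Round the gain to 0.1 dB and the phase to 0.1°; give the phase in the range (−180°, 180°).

-9.0 dB, -129.9°

At ω = 200 rad/s:
zero (1 + j200·0.2) = 1 + j40 → |·| ≈ 40.012, ∠ ≈ 88.57°
zero (1 + j200·0.0005) = 1 + j0.1 → |·| ≈ 1.005, ∠ ≈ 5.71°
pole (1 + j200·1) = 1 + j200 → |·| ≈ 200, ∠ ≈ 89.71°
pole (1 + j200·0.5) = 1 + j100 → |·| ≈ 100, ∠ ≈ 89.43°
pole (1 + j200·0.005) = 1 + j1 → |·| ≈ 1.4142, ∠ ≈ 45.00°
|H| = 250 · 40.012 · 1.005 / (200 · 100 · 1.4142) ≈ 0.35543
Gain = 20 log₁₀(0.35543) ≈ -8.98 dB
∠H = (88.57° + 5.71°) − (89.71° + 89.43° + 45.00°) = -129.86°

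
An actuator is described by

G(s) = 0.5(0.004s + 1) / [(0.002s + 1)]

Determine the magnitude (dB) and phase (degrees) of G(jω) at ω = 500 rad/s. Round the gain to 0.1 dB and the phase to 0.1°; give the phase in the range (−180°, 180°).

At ω = 500 rad/s:
zero (1 + j500·0.004) = 1 + j2 → |·| ≈ 2.2361, ∠ ≈ 63.43°
pole (1 + j500·0.002) = 1 + j1 → |·| ≈ 1.4142, ∠ ≈ 45.00°
|G| = 0.5 · 2.2361 / (1.4142) ≈ 0.79059
Gain = 20 log₁₀(0.79059) ≈ -2.04 dB
∠G = (63.43°) − (45.00°) = 18.43°

-2.0 dB, 18.4°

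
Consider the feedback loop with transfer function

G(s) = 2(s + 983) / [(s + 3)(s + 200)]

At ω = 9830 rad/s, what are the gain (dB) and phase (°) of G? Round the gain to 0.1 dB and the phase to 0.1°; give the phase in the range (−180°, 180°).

-73.8 dB, -94.5°

At s = jω = j9830:
zero (s+983): 983 + j9830 → |·| = √(983²+9830²) = √97595189 ≈ 9879, ∠ = arctan(9830/983) ≈ 84.29°
pole (s+3): 3 + j9830 → |·| = √(3²+9830²) = √96628909 ≈ 9830, ∠ = arctan(9830/3) ≈ 89.98°
pole (s+200): 200 + j9830 → |·| = √(200²+9830²) = √96668900 ≈ 9832, ∠ = arctan(9830/200) ≈ 88.83°
|G| = 2 · 9879 / 9.6649e+07 ≈ 0.00020443
Gain = 20 log₁₀(0.00020443) ≈ -73.79 dB
∠G = 84.29° − 178.81° = -94.52°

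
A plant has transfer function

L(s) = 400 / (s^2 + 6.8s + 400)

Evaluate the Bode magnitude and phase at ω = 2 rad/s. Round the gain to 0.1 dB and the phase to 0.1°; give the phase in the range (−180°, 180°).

0.1 dB, -2.0°

At s = jω = j2:
quadratic: (j2)² + 6.8·j2 + 400 = 396 + j13.6 → |·| ≈ 396.23, ∠ ≈ 1.97°
|L| = 400 / 396.23 ≈ 1.0095
Gain = 20 log₁₀(1.0095) ≈ 0.08 dB
∠L = 0.00° − 1.97° = -1.97°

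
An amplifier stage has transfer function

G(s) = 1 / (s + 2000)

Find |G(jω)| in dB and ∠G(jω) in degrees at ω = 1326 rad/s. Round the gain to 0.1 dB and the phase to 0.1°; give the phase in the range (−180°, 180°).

-67.6 dB, -33.5°

Substitute s = j1326:
Numerator: 1 = 1 + j0
Denominator: (j1326) + 2000 = 2000 + j1326
|N| = √(1² + 0²) ≈ 1, ∠N ≈ 0.00°
|D| = √(2000² + 1326²) ≈ 2399.6, ∠D ≈ 33.54°
|G| = 1 / 2399.6 ≈ 0.00041674
Gain = 20 log₁₀(0.00041674) ≈ -67.60 dB
∠G = 0.00° − 33.54° = -33.54°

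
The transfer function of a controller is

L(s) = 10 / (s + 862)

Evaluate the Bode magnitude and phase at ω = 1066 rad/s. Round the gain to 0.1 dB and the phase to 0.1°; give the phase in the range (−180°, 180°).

-42.7 dB, -51.0°

At s = jω = j1066:
pole (s+862): 862 + j1066 → |·| = √(862²+1066²) = √1879400 ≈ 1370.9, ∠ = arctan(1066/862) ≈ 51.04°
|L| = 10 / 1370.9 ≈ 0.0072945
Gain = 20 log₁₀(0.0072945) ≈ -42.74 dB
∠L = 0.00° − 51.04° = -51.04°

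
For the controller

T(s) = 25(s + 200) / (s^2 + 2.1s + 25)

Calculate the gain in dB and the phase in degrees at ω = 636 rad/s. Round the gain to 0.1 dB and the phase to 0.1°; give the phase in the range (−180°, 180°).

-27.7 dB, -107.3°

At s = jω = j636:
zero (s+200): 200 + j636 → |·| = √(200²+636²) = √444496 ≈ 666.71, ∠ = arctan(636/200) ≈ 72.54°
quadratic: (j636)² + 2.1·j636 + 25 = -404471 + j1335.6 → |·| ≈ 4.0447e+05, ∠ ≈ 179.81°
|T| = 25 · 666.71 / 4.0447e+05 ≈ 0.041209
Gain = 20 log₁₀(0.041209) ≈ -27.70 dB
∠T = 72.54° − 179.81° = -107.27°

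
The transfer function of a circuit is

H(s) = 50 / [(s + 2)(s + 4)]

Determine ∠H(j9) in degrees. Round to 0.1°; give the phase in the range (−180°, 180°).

At s = jω = j9:
pole (s+2): 2 + j9 → |·| = √(2²+9²) = √85 ≈ 9.2195, ∠ = arctan(9/2) ≈ 77.47°
pole (s+4): 4 + j9 → |·| = √(4²+9²) = √97 ≈ 9.8489, ∠ = arctan(9/4) ≈ 66.04°
∠H = 0.00° − 143.51° = -143.51°

-143.5°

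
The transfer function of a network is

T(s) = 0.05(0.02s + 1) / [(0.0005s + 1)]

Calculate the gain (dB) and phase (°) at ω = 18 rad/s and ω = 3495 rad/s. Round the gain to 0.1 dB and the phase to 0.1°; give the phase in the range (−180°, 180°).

At ω = 18 rad/s:
zero (1 + j18·0.02) = 1 + j0.36 → |·| ≈ 1.0628, ∠ ≈ 19.80°
pole (1 + j18·0.0005) = 1 + j0.009 → |·| ≈ 1, ∠ ≈ 0.52°
|T| = 0.05 · 1.0628 / (1) ≈ 0.05314
Gain = 20 log₁₀(0.05314) ≈ -25.49 dB
∠T = (19.80°) − (0.52°) = 19.28°

At ω = 3495 rad/s:
zero (1 + j3495·0.02) = 1 + j69.9 → |·| ≈ 69.907, ∠ ≈ 89.18°
pole (1 + j3495·0.0005) = 1 + j1.7475 → |·| ≈ 2.0134, ∠ ≈ 60.22°
|T| = 0.05 · 69.907 / (2.0134) ≈ 1.736
Gain = 20 log₁₀(1.736) ≈ 4.79 dB
∠T = (89.18°) − (60.22°) = 28.96°

ω = 18: -25.5 dB, 19.3°; ω = 3495: 4.8 dB, 29.0°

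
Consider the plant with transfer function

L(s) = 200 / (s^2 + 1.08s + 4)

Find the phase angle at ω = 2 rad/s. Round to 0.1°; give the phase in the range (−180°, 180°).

At s = jω = j2:
quadratic: (j2)² + 1.08·j2 + 4 = 0 + j2.16 → |·| ≈ 2.16, ∠ ≈ 90.00°
∠L = 0.00° − 90.00° = -90.00°

-90.0°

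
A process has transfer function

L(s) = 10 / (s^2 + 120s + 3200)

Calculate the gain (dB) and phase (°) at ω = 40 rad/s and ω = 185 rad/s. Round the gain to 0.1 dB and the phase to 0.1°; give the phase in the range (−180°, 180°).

Substitute s = j40:
Numerator: 10 = 10 + j0
Denominator: (j40)^2 + 120(j40) + 3200 = 1600 + j4800
|N| = √(10² + 0²) ≈ 10, ∠N ≈ 0.00°
|D| = √(1600² + 4800²) ≈ 5059.6, ∠D ≈ 71.57°
|L| = 10 / 5059.6 ≈ 0.0019764
Gain = 20 log₁₀(0.0019764) ≈ -54.08 dB
∠L = 0.00° − 71.57° = -71.57°

Substitute s = j185:
Numerator: 10 = 10 + j0
Denominator: (j185)^2 + 120(j185) + 3200 = -31025 + j22200
|N| = √(10² + 0²) ≈ 10, ∠N ≈ 0.00°
|D| = √(31025² + 22200²) ≈ 38150, ∠D ≈ 144.41°
|L| = 10 / 38150 ≈ 0.00026212
Gain = 20 log₁₀(0.00026212) ≈ -71.63 dB
∠L = 0.00° − 144.41° = -144.41°

ω = 40: -54.1 dB, -71.6°; ω = 185: -71.6 dB, -144.4°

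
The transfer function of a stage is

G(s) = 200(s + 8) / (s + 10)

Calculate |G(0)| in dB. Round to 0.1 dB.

44.1 dB

G(0) = 200·8 / (10) = 160
20 log₁₀(160) ≈ 44.08 dB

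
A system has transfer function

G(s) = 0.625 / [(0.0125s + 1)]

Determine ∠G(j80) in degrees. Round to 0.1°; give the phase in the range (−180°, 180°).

At ω = 80 rad/s:
pole (1 + j80·0.0125) = 1 + j1 → |·| ≈ 1.4142, ∠ ≈ 45.00°
∠G = (0°) − (45.00°) = -45.00°

-45.0°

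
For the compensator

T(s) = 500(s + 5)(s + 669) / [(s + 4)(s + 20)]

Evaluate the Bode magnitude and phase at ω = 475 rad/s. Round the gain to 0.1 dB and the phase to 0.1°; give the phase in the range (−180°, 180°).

At s = jω = j475:
zero (s+5): 5 + j475 → |·| = √(5²+475²) = √225650 ≈ 475.03, ∠ = arctan(475/5) ≈ 89.40°
zero (s+669): 669 + j475 → |·| = √(669²+475²) = √673186 ≈ 820.48, ∠ = arctan(475/669) ≈ 35.38°
pole (s+4): 4 + j475 → |·| = √(4²+475²) = √225641 ≈ 475.02, ∠ = arctan(475/4) ≈ 89.52°
pole (s+20): 20 + j475 → |·| = √(20²+475²) = √226025 ≈ 475.42, ∠ = arctan(475/20) ≈ 87.59°
|T| = 500 · 3.8975e+05 / 2.2583e+05 ≈ 862.93
Gain = 20 log₁₀(862.93) ≈ 58.72 dB
∠T = 124.78° − 177.11° = -52.33°

58.7 dB, -52.3°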